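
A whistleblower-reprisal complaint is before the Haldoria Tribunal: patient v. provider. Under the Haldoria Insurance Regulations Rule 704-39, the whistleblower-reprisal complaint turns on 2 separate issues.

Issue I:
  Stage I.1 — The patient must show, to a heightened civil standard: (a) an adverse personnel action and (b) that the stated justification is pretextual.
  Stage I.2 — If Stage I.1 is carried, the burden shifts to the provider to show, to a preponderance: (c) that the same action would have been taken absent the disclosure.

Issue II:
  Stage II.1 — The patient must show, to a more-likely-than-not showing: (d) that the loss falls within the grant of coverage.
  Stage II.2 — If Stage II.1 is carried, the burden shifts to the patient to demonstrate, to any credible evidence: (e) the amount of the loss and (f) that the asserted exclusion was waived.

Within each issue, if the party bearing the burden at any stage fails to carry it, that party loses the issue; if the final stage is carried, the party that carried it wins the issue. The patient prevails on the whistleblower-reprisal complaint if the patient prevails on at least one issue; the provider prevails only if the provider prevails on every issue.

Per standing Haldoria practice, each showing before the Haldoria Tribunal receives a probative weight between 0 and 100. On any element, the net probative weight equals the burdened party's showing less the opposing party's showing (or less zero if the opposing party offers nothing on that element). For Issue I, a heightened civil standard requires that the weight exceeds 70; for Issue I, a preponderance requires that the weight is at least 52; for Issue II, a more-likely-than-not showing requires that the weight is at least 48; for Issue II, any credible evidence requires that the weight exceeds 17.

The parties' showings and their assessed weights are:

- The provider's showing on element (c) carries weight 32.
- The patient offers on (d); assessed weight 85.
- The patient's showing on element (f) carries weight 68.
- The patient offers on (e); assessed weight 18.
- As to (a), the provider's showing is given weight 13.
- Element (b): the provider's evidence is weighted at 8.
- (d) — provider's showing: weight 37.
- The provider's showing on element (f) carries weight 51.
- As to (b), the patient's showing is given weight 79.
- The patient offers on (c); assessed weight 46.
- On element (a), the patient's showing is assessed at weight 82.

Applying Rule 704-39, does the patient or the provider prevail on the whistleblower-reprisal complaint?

— Issue I —
At Stage I.1 the patient must meet a heightened civil standard (weight exceeds 70): on (a) the weight is 82 less the opposing 13 gives net 69, ≤ 70, so (a) does not meet the standard; on (b) the weight is 79 less the opposing 8 gives net 71, which does exceed 70, so (b) meets the standard.
  Stage I.1 not carried; the patient fails its burden.
The analysis ends at Stage I.1; the provider prevails on this issue.
— Issue II —
Stage II.1 (patient, a more-likely-than-not showing, weight is at least 48): (d) net 85−37=48 ≥ 48 — meets.
  Stage II.1 carried; the burden remains with the patient.
Stage II.2 (patient, any credible evidence, weight exceeds 17): (e) 18 > 17 — meets; (f) net 68−51=17 ≤ 17 — fails.
  Stage II.2 not carried; the patient fails its burden.
So the provider prevails on this issue.
Per-issue: Issue I → provider; Issue II → provider. The patient must prevail on at least one issue; overall, the provider prevails.

provider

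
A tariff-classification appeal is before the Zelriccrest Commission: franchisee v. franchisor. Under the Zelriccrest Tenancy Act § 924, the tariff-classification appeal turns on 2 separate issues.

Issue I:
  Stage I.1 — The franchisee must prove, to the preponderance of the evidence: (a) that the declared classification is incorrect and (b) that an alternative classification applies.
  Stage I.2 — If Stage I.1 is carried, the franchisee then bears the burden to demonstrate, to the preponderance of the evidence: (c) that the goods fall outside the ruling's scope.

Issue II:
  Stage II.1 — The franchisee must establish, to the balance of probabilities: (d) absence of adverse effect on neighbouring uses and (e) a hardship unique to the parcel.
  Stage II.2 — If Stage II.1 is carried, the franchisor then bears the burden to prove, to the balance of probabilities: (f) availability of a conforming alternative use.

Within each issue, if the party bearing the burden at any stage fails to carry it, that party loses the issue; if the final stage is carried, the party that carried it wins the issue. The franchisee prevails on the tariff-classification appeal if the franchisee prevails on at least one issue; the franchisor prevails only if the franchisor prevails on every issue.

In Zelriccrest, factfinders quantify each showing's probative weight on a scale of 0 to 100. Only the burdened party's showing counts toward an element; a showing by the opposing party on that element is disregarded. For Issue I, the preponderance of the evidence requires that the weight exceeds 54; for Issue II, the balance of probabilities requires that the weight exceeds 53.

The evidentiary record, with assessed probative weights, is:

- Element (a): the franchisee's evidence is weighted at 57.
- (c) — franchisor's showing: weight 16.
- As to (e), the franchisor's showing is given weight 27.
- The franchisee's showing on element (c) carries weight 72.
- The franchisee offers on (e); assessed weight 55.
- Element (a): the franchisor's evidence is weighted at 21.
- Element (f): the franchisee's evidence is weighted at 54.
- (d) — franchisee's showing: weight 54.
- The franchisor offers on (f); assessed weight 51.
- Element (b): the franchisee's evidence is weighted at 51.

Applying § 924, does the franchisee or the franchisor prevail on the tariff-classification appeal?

franchisee

— Issue I —
At Stage I.1 the franchisee must meet the preponderance of the evidence (weight exceeds 54): on (a) the weight is 57 (the franchisor's 21 is given no effect), > 54, so (a) meets the standard; on (b) the weight is 51, ≤ 54, so (b) does not meet the standard.
  Not every element is met, so the franchisee fails to carry Stage I.1.
The analysis ends at Stage I.1; the franchisor prevails on this issue.
— Issue II —
Stage II.1 — burden on franchisee; standard: the balance of probabilities (weight exceeds 53).
    (d): 54 > 53 [met]
    (e): 55 (franchisor's 27 disregarded) > 53 [met]
  The franchisee carries Stage II.1; the franchisor now bears the burden.
Stage II.2 — burden on franchisor; standard: the balance of probabilities (weight exceeds 53).
    (f): 51 (franchisee's 54 disregarded) ≤ 53 [not met]
  Not every element is met, so the franchisor fails to carry Stage II.2.
So the franchisee prevails on this issue.
Per-issue: Issue I → franchisor; Issue II → franchisee. The franchisee must prevail on at least one issue; overall, the franchisee prevails.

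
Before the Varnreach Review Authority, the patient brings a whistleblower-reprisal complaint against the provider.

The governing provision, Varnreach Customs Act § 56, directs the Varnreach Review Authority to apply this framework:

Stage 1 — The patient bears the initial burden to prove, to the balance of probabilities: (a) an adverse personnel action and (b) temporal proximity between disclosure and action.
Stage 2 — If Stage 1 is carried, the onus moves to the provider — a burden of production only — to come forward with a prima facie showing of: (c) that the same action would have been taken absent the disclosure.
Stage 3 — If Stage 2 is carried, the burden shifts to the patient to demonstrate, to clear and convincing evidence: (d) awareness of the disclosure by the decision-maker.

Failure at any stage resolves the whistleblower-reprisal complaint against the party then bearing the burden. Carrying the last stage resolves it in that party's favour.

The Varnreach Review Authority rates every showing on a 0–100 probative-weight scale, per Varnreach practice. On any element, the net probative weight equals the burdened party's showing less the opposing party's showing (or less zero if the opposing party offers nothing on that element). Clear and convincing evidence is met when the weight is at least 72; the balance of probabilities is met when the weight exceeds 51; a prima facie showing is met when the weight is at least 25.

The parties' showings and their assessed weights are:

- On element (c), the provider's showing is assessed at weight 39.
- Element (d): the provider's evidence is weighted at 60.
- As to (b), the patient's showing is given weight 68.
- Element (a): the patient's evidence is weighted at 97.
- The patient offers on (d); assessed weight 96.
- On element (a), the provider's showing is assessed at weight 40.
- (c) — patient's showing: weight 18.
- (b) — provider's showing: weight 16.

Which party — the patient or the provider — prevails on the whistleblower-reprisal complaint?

patient

Stage 1 — burden on patient; standard: the balance of probabilities (weight exceeds 51).
    (a): 97 − 40 = 57 > 51 [met]
    (b): 68 − 16 = 52 > 51 [met]
  Stage 1 carried; the burden shifts to the provider.
Stage 2 — burden on provider; standard: a prima facie showing (weight is at least 25).
    (c): 39 − 18 = 21 < 25 [not met]
  The provider does not carry Stage 2.
So the patient prevails.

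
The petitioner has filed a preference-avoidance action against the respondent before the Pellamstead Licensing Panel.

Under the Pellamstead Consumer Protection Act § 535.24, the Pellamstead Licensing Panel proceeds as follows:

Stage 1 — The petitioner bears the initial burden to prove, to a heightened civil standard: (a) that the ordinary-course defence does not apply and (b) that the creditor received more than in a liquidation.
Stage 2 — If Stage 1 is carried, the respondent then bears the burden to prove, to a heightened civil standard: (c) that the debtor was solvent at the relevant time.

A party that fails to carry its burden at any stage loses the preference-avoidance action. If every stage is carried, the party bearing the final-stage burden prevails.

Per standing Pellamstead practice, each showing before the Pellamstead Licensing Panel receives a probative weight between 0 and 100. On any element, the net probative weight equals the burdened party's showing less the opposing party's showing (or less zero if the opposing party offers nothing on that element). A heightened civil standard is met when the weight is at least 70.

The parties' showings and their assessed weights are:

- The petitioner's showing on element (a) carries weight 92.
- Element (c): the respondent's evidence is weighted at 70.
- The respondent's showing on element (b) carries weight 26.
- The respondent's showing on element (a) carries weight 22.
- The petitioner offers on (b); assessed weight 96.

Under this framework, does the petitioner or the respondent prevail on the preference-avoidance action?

At Stage 1 the petitioner must meet a heightened civil standard (weight is at least 70): on (a) the weight is 92 less the opposing 22 gives net 70, which does reach 70, so (a) meets the standard; on (b) the weight is 96 less the opposing 26 gives net 70, which does reach 70, so (b) meets the standard.
  Stage 1 carried; the burden shifts to the respondent.
At Stage 2 the respondent must meet a heightened civil standard (weight is at least 70): on (c) the weight is 70, which does reach 70, so (c) meets the standard.
  Stage 2 carried; the final stage is satisfied.
Every stage carried; the respondent prevails.

respondent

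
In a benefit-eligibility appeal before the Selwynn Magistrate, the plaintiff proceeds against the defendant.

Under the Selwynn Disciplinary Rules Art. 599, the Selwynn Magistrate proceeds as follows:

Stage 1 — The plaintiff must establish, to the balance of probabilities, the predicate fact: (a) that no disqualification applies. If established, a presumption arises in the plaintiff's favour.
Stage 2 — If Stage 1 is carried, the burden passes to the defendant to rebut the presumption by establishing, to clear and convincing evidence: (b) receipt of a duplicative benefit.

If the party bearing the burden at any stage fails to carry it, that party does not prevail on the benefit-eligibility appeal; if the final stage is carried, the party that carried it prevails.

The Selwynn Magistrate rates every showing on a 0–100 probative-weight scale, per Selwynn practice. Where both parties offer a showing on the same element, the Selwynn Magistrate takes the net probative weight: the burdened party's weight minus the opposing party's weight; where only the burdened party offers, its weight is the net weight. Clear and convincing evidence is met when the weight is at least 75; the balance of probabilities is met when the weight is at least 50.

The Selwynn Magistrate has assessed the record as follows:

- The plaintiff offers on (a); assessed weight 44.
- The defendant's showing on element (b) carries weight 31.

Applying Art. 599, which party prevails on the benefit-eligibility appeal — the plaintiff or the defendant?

defendant

Stage 1 (plaintiff, the balance of probabilities, weight is at least 50): (a) 44 < 50 — fails.
  Stage 1 not carried; the plaintiff fails its burden.
So the defendant prevails.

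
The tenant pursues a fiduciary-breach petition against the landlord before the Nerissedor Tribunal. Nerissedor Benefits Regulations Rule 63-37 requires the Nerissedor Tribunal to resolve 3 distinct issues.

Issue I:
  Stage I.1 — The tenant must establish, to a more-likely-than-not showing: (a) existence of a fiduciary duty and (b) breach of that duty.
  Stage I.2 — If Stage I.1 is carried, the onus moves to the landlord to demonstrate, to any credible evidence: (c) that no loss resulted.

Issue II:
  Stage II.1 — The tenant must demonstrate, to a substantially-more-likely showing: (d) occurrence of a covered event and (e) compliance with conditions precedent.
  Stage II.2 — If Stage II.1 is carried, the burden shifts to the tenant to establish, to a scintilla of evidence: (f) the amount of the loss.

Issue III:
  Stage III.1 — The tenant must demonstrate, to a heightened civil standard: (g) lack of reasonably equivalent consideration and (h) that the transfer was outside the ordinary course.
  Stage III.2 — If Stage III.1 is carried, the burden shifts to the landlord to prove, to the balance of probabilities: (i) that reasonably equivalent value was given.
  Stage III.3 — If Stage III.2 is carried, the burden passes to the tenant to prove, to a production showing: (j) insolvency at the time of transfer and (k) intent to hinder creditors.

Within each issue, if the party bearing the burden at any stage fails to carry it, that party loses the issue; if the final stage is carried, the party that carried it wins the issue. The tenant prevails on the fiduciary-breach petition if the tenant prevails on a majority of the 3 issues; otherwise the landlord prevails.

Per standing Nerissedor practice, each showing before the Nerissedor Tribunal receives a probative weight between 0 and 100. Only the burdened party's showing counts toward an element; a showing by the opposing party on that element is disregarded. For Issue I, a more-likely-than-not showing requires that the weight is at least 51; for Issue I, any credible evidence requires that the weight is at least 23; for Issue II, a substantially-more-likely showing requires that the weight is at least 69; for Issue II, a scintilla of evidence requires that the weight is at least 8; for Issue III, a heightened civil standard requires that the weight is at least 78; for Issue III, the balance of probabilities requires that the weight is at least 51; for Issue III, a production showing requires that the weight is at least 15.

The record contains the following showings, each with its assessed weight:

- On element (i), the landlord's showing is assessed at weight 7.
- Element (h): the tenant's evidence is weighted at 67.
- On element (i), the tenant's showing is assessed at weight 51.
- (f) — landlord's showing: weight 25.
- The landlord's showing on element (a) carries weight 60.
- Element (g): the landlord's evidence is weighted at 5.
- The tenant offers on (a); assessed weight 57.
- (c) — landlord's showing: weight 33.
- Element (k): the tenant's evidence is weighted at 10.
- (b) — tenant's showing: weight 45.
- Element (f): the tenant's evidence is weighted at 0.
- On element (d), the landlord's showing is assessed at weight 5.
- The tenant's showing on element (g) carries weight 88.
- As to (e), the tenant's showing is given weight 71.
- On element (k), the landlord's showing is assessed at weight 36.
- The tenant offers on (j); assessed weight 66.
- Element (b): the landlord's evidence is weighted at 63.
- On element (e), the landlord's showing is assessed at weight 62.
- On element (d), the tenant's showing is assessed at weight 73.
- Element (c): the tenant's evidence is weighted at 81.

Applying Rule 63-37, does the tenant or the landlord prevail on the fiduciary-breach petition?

— Issue I —
Stage I.1 — burden on tenant; standard: a more-likely-than-not showing (weight is at least 51).
    (a): 57 (landlord's 60 disregarded) ≥ 51 [met]
    (b): 45 (landlord's 63 disregarded) < 51 [not met]
  The tenant does not carry Stage I.1.
So the landlord prevails on this issue.
— Issue II —
Stage II.1 — burden on tenant; standard: a substantially-more-likely showing (weight is at least 69).
    (d): 73 (landlord's 5 disregarded) ≥ 69 [met]
    (e): 71 (landlord's 62 disregarded) ≥ 69 [met]
  Stage II.1 is satisfied; the tenant continues to bear the burden.
Stage II.2 — burden on tenant; standard: a scintilla of evidence (weight is at least 8).
    (f): 0 (landlord's 25 disregarded) < 8 [not met]
  Not every element is met, so the tenant fails to carry Stage II.2.
So the landlord prevails on this issue.
— Issue III —
Stage III.1 — burden on tenant; standard: a heightened civil standard (weight is at least 78).
    (g): 88 (landlord's 5 disregarded) ≥ 78 [met]
    (h): 67 < 78 [not met]
  Not every element is met, so the tenant fails to carry Stage III.1.
The landlord prevails on this issue.
Per-issue: Issue I → landlord; Issue II → landlord; Issue III → landlord. The tenant must prevail on a majority of issues; overall, the landlord prevails.

landlord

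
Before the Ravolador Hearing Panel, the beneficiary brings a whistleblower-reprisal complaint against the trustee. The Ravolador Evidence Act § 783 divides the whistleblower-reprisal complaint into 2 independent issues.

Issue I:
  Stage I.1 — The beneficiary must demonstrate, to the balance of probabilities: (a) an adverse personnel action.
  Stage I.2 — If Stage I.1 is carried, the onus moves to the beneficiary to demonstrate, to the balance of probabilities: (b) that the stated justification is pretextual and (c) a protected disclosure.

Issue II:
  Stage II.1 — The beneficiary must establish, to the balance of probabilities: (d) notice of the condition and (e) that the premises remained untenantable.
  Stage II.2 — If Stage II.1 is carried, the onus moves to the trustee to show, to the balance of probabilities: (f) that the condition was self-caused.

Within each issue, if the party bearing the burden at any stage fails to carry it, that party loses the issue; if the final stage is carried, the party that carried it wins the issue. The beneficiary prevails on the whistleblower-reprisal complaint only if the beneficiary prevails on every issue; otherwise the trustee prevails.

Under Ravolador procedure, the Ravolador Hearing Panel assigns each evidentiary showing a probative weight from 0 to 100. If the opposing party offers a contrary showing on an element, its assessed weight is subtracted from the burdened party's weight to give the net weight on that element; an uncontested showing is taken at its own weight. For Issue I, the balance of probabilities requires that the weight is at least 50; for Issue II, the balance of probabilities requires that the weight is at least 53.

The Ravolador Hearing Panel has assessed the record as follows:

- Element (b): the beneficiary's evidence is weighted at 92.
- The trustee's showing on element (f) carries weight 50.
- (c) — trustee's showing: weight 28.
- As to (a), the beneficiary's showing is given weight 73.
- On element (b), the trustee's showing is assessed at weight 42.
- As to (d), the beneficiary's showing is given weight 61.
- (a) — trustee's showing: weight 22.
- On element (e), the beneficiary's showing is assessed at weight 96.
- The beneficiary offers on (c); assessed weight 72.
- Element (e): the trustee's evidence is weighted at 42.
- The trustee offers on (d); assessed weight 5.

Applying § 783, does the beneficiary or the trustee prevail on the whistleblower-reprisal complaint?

— Issue I —
Stage I.1 (beneficiary, the balance of probabilities, weight is at least 50): (a) net 73−22=51 ≥ 50 — meets.
  Stage I.1 carried; the burden remains with the beneficiary.
Stage I.2 (beneficiary, the balance of probabilities, weight is at least 50): (b) net 92−42=50 ≥ 50 — meets; (c) net 72−28=44 < 50 — fails.
  Stage I.2 not carried; the beneficiary fails its burden.
The trustee prevails on this issue.
— Issue II —
At Stage II.1 the beneficiary must meet the balance of probabilities (weight is at least 53): on (d) the weight is 61 less the opposing 5 gives net 56, which does reach 53, so (d) meets the standard; on (e) the weight is 96 less the opposing 42 gives net 54, which does reach 53, so (e) meets the standard.
  All elements met. The burden passes to the trustee.
At Stage II.2 the trustee must meet the balance of probabilities (weight is at least 53): on (f) the weight is 50, which does not reach 53, so (f) does not meet the standard.
  Not every element is met, so the trustee fails to carry Stage II.2.
So the beneficiary prevails on this issue.
Per-issue: Issue I → trustee; Issue II → beneficiary. The beneficiary must prevail on every issue; overall, the trustee prevails.

trustee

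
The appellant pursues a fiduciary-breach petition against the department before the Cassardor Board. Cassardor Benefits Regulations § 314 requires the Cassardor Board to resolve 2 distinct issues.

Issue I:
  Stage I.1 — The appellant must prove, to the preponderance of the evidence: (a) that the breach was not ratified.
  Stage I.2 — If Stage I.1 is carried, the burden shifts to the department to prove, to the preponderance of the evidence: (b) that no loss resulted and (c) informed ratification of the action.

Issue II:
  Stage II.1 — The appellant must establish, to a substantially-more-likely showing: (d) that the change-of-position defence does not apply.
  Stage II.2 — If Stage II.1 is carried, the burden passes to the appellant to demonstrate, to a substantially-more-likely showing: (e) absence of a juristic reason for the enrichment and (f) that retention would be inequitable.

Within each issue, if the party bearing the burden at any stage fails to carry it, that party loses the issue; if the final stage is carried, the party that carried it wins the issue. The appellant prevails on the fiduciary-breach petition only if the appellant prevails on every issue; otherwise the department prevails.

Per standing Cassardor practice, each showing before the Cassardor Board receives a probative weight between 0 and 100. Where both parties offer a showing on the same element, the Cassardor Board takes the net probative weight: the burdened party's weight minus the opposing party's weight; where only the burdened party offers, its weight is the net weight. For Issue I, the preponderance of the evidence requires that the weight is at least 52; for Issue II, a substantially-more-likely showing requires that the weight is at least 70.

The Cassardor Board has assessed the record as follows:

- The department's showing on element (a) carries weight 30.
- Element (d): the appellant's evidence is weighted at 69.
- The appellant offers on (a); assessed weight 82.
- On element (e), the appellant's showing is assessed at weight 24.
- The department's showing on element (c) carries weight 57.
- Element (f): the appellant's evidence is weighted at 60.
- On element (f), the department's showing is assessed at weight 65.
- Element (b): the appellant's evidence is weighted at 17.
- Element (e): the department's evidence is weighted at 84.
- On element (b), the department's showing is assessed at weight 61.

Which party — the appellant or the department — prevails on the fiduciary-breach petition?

department

— Issue I —
Stage I.1 — burden on appellant; standard: the preponderance of the evidence (weight is at least 52).
    (a): 82 − 30 = 52 ≥ 52 [met]
  Stage I.1 carried; the burden shifts to the department.
Stage I.2 — burden on department; standard: the preponderance of the evidence (weight is at least 52).
    (b): 61 − 17 = 44 < 52 [not met]
    (c): 57 ≥ 52 [met]
  Not every element is met, so the department fails to carry Stage I.2.
The appellant prevails on this issue.
— Issue II —
Stage II.1 (appellant, a substantially-more-likely showing, weight is at least 70): (d) 69 < 70 — fails.
  The appellant does not carry Stage II.1.
So the department prevails on this issue.
Per-issue: Issue I → appellant; Issue II → department. The appellant must prevail on every issue; overall, the department prevails.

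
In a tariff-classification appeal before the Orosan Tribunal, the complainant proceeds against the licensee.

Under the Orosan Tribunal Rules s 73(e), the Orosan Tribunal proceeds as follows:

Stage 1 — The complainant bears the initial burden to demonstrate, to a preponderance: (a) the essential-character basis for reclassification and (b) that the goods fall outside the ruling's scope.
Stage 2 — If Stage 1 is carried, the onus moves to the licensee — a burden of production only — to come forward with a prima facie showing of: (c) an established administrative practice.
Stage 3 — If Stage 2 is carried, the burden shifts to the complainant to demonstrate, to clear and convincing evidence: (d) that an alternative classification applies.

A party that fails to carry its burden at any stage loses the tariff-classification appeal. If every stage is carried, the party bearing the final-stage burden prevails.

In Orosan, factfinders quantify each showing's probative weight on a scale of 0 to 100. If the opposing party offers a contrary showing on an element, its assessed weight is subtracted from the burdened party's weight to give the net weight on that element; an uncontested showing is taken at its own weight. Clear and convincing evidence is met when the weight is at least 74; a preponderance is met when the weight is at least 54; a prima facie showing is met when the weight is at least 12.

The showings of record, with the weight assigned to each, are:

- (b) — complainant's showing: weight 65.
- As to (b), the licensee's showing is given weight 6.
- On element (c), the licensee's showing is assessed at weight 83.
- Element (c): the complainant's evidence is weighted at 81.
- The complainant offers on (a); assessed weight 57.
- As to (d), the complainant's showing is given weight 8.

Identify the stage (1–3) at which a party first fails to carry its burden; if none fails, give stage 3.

stage 2

At Stage 1 the complainant must meet a preponderance (weight is at least 54): on (a) the weight is 57, which does reach 54, so (a) meets the standard; on (b) the weight is 65 less the opposing 6 gives net 59, which does reach 54, so (b) meets the standard.
  The complainant carries Stage 1; the licensee now bears the burden.
At Stage 2 the licensee must meet a prima facie showing (weight is at least 12): on (c) the weight is 83 less the opposing 81 gives net 2, < 12, so (c) does not meet the standard.
  Stage 2 not carried; the licensee fails its burden.
The analysis ends at Stage 2; the complainant prevails.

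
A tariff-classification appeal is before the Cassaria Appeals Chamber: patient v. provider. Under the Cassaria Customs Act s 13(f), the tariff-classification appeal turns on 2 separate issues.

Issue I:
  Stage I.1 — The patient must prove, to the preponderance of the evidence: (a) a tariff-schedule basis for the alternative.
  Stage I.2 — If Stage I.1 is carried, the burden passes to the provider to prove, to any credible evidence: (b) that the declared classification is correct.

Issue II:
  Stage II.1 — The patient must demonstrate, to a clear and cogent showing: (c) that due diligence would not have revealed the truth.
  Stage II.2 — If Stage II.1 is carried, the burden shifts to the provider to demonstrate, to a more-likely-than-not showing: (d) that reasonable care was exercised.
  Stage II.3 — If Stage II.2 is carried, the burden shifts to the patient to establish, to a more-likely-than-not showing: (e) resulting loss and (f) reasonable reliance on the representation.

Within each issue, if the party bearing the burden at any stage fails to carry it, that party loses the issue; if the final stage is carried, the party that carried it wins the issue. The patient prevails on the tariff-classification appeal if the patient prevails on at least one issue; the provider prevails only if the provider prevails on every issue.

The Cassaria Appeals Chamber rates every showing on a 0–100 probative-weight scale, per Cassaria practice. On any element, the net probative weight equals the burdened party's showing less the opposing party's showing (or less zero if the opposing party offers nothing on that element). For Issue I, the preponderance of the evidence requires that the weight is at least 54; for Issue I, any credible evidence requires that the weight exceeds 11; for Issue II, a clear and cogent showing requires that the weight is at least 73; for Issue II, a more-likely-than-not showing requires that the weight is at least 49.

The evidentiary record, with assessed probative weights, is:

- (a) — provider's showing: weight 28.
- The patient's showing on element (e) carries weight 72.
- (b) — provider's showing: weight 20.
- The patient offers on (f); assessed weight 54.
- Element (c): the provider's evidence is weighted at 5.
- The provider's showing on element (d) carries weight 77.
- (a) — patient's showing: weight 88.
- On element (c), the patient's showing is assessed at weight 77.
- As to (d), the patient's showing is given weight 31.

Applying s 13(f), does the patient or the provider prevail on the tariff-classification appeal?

— Issue I —
Stage I.1 (patient, the preponderance of the evidence, weight is at least 54): (a) net 88−28=60 ≥ 54 — meets.
  Stage I.1 is satisfied; the onus moves to the provider.
Stage I.2 (provider, any credible evidence, weight exceeds 11): (b) 20 > 11 — meets.
  The provider carries the last stage.
Every stage carried; the provider prevails on this issue.
— Issue II —
Stage II.1 (patient, a clear and cogent showing, weight is at least 73): (c) net 77−5=72 < 73 — fails.
  The patient does not carry Stage II.1.
So the provider prevails on this issue.
Per-issue: Issue I → provider; Issue II → provider. The patient must prevail on at least one issue; overall, the provider prevails.

provider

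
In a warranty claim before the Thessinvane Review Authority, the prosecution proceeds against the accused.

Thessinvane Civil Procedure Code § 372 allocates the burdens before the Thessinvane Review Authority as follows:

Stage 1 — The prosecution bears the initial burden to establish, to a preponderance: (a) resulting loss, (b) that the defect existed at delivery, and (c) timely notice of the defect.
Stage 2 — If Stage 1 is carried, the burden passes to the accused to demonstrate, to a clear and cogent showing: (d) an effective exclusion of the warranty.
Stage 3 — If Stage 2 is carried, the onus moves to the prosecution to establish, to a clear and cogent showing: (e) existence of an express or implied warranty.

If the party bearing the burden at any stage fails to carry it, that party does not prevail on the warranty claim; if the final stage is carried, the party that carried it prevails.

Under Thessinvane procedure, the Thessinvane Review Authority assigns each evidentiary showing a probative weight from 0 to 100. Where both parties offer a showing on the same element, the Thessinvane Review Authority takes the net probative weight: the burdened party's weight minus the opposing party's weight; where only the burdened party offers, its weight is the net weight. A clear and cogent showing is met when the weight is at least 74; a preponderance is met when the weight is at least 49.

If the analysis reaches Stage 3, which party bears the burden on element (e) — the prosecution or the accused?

prosecution

Stage 3's rule assigns the burden to the prosecution (to a clear and cogent showing).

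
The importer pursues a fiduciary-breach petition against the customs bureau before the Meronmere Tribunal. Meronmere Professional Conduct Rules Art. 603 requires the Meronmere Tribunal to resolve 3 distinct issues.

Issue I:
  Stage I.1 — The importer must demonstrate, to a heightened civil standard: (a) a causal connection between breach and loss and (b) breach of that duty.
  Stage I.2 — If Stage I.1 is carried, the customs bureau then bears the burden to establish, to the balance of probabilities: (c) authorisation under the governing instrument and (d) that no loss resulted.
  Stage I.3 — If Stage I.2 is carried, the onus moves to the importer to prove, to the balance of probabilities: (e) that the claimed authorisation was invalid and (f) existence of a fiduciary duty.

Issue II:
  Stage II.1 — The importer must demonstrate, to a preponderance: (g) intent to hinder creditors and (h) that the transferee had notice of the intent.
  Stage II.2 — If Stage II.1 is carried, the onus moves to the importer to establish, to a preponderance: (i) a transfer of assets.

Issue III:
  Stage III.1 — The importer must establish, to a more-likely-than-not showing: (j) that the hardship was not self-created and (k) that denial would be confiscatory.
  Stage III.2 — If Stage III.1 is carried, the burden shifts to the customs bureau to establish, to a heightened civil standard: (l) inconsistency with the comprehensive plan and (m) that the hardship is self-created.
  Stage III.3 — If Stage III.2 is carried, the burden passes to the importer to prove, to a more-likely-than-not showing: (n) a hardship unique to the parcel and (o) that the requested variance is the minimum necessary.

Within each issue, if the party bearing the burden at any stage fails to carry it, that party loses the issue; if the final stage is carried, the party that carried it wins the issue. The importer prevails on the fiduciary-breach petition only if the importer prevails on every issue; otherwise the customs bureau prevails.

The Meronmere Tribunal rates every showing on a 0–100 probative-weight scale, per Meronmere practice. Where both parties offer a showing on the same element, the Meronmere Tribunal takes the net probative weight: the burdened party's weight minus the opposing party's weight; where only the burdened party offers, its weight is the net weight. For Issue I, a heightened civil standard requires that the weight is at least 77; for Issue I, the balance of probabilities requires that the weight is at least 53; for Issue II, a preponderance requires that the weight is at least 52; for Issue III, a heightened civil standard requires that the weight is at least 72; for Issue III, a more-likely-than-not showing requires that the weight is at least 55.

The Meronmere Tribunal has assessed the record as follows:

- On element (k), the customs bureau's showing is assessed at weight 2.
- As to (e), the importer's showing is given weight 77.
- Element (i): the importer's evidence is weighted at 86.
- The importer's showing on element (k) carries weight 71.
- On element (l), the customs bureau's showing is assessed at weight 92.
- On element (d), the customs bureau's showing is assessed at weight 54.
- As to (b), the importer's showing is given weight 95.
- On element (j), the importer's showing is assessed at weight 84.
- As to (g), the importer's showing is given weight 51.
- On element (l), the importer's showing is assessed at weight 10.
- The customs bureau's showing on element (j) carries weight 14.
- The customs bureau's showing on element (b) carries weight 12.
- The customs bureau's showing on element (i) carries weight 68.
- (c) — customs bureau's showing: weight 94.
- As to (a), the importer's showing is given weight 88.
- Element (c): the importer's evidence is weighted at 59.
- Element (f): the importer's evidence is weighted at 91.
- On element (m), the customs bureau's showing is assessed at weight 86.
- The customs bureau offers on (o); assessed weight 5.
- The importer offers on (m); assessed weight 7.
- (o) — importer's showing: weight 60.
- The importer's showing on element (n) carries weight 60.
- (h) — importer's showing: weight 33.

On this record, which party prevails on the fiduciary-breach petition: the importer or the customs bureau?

customs bureau

— Issue I —
Stage I.1 (importer, a heightened civil standard, weight is at least 77): (a) 88 ≥ 77 — meets; (b) net 95−12=83 ≥ 77 — meets.
  All elements met. The burden passes to the customs bureau.
Stage I.2 (customs bureau, the balance of probabilities, weight is at least 53): (c) net 94−59=35 < 53 — fails; (d) 54 ≥ 53 — meets.
  Not every element is met, so the customs bureau fails to carry Stage I.2.
The importer prevails on this issue.
— Issue II —
At Stage II.1 the importer must meet a preponderance (weight is at least 52): on (g) the weight is 51, < 52, so (g) does not meet the standard; on (h) the weight is 33, which does not reach 52, so (h) does not meet the standard.
  Not every element is met, so the importer fails to carry Stage II.1.
The analysis ends at Stage II.1; the customs bureau prevails on this issue.
— Issue III —
At Stage III.1 the importer must meet a more-likely-than-not showing (weight is at least 55): on (j) the weight is 84 less the opposing 14 gives net 70, which does reach 55, so (j) meets the standard; on (k) the weight is 71 less the opposing 2 gives net 69, which does reach 55, so (k) meets the standard.
  Stage III.1 carried; the burden shifts to the customs bureau.
At Stage III.2 the customs bureau must meet a heightened civil standard (weight is at least 72): on (l) the weight is 92 less the opposing 10 gives net 82, which does reach 72, so (l) meets the standard; on (m) the weight is 86 less the opposing 7 gives net 79, which does reach 72, so (m) meets the standard.
  The customs bureau carries Stage III.2; the importer now bears the burden.
At Stage III.3 the importer must meet a more-likely-than-not showing (weight is at least 55): on (n) the weight is 60, which does reach 55, so (n) meets the standard; on (o) the weight is 60 less the opposing 5 gives net 55, which does reach 55, so (o) meets the standard.
  The importer carries the last stage.
Every stage carried; the importer prevails on this issue.
Per-issue: Issue I → importer; Issue II → customs bureau; Issue III → importer. The importer must prevail on every issue; overall, the customs bureau prevails.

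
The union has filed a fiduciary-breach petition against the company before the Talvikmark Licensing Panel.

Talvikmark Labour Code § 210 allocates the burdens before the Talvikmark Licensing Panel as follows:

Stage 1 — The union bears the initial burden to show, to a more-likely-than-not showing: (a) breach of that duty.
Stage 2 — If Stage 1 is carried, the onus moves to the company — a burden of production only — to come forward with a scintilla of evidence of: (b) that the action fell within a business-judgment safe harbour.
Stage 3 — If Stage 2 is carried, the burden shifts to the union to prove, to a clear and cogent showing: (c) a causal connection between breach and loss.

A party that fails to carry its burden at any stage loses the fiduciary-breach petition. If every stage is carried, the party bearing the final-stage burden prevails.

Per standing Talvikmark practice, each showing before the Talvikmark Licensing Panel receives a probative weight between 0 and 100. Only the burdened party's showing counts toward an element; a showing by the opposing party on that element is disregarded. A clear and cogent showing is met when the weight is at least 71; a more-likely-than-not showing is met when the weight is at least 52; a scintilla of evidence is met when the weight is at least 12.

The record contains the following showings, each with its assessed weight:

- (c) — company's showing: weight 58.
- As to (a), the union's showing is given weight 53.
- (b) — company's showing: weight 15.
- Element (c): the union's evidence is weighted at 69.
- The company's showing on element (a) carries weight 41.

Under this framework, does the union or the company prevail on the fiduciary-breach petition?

Stage 1 — burden on union; standard: a more-likely-than-not showing (weight is at least 52).
    (a): 53 (company's 41 disregarded) ≥ 52 [met]
  All elements met. The burden passes to the company.
Stage 2 — burden on company; standard: a scintilla of evidence (weight is at least 12).
    (b): 15 ≥ 12 [met]
  Stage 2 carried; the burden shifts to the union.
Stage 3 — burden on union; standard: a clear and cogent showing (weight is at least 71).
    (c): 69 (company's 58 disregarded) < 71 [not met]
  The union does not carry Stage 3.
So the company prevails.

company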